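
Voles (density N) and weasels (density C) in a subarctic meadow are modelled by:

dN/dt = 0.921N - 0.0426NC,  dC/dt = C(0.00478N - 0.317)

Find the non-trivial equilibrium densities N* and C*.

N* ≈ 66.3, C* ≈ 21.6

Set dC/dt = 0 with C > 0: 0.00478N - 0.317 = 0, so N* = 0.317/0.00478 = 66.3.
Set dN/dt = 0 with N > 0: 0.921 - 0.0426C = 0, so C* = 0.921/0.0426 = 21.6.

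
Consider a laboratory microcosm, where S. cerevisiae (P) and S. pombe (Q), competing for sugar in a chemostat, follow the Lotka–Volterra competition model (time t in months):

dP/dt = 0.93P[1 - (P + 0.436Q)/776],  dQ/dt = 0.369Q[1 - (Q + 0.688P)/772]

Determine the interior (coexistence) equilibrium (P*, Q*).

P* ≈ 628, Q* ≈ 340

Setting both brackets to zero gives the nullclines P + 0.436Q = 776 and 0.688P + Q = 772.
Substituting Q = 772 - 0.688P into the first: P(1 - 0.436·0.688) = 776 - 0.436·772.
So P* = 439/0.7 = 628, and then Q* = 772 - 0.688·628 = 340.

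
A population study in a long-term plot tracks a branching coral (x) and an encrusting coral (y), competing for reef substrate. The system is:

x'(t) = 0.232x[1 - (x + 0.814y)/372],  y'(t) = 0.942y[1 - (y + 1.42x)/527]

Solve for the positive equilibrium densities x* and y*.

Setting both brackets to zero gives the nullclines x + 0.814y = 372 and 1.42x + y = 527.
Substituting y = 527 - 1.42x into the first: x(1 - 0.814·1.42) = 372 - 0.814·527.
So x* = -57/-0.156 = 366, and then y* = 527 - 1.42·366 = 7.95.

x* ≈ 366, y* ≈ 7.95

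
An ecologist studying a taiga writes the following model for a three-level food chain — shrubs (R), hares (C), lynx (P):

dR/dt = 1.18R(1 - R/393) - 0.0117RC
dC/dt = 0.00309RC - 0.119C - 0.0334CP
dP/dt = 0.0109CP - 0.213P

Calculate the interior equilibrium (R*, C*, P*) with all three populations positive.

From dP/dt = 0: 0.0109C* = 0.213, so C* = 19.5.
From dR/dt = 0: 1.18(1 - R*/393) = 0.0117·19.5, giving R* = 393·(1 - 0.194) = 317.
From dC/dt = 0: 0.00309·317 - 0.119 = 0.0334P*, so P* = 0.86/0.0334 = 25.8.

R* ≈ 317, C* ≈ 19.5, P* ≈ 25.8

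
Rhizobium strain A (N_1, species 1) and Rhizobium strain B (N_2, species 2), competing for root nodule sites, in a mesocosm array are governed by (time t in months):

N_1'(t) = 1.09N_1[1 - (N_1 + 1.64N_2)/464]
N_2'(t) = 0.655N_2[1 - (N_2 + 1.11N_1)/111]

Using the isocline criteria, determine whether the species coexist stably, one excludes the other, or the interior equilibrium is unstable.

species 1 excludes species 2

Compare the nullcline intercepts: K1/α12 = 464/1.64 = 283 > K2 = 111; K2/α21 = 111/1.11 = 100 < K1 = 464.
Since the inequalities point opposite ways, species 1 can invade but species 2 cannot.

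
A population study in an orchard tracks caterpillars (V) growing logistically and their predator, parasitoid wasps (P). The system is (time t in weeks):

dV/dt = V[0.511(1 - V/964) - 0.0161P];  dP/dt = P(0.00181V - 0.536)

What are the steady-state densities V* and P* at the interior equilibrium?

V* ≈ 296, P* ≈ 22

From dP/dt = 0 with P > 0: 0.00181V* = 0.536, so V* = 296.
Substitute into dV/dt = 0: 0.511(1 - 296/964) = 0.0161P*.
The bracket is 0.693, giving P* = 0.354/0.0161 = 22.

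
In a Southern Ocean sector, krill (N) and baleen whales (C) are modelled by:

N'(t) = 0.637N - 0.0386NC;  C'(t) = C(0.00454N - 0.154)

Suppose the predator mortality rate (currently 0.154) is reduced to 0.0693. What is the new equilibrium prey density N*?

N* ≈ 15.3

At the interior fixed point, setting dC/dt = 0 with C > 0 fixes N* = (predator death rate)/(NC coefficient) — independent of the other coefficients.
With the change, N* = 0.0693/0.00454 = 15.3; it falls from 33.9.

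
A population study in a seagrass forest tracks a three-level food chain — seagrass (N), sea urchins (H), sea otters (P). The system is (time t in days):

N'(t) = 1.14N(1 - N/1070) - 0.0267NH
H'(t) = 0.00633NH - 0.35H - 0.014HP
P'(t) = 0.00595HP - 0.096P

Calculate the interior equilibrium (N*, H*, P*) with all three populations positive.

N* ≈ 666, H* ≈ 16.1, P* ≈ 276

From dP/dt = 0: 0.00595H* = 0.096, so H* = 16.1.
From dN/dt = 0: 1.14(1 - N*/1070) = 0.0267·16.1, giving N* = 1070·(1 - 0.378) = 666.
From dH/dt = 0: 0.00633·666 - 0.35 = 0.014P*, so P* = 3.86/0.014 = 276.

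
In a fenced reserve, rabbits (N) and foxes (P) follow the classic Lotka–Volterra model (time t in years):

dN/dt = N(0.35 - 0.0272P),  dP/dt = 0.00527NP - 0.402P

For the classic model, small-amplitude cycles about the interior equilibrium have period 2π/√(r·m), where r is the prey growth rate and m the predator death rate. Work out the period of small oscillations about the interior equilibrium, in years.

T ≈ 16.8 years

Here r = 0.35 and m = 0.402, so r·m = 0.141.
ω = √0.141 = 0.375 per year, hence T = 2π/ω ≈ 16.8 years.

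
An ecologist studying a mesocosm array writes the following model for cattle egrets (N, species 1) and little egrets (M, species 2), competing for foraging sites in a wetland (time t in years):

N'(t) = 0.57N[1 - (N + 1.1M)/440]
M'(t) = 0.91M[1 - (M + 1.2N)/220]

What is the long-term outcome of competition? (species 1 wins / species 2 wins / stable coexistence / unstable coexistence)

Compare the nullcline intercepts: K1/α12 = 440/1.1 = 400 > K2 = 220; K2/α21 = 220/1.2 = 183 < K1 = 440.
Since the inequalities point opposite ways, species 1 can invade but species 2 cannot.

species 1 excludes species 2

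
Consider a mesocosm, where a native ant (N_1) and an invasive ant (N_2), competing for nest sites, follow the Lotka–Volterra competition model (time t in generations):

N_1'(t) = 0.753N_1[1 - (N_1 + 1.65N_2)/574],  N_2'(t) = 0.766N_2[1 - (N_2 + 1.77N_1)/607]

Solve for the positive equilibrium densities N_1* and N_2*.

N_1* ≈ 223, N_2* ≈ 213

Setting both brackets to zero gives the nullclines N_1 + 1.65N_2 = 574 and 1.77N_1 + N_2 = 607.
Substituting N_2 = 607 - 1.77N_1 into the first: N_1(1 - 1.65·1.77) = 574 - 1.65·607.
So N_1* = -428/-1.92 = 223, and then N_2* = 607 - 1.77·223 = 213.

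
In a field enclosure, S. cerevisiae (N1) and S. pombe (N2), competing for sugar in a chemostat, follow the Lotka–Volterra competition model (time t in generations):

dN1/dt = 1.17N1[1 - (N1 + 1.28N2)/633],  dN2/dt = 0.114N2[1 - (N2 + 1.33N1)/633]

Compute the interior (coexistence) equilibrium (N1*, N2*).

N1* ≈ 252, N2* ≈ 297

Setting both brackets to zero gives the nullclines N1 + 1.28N2 = 633 and 1.33N1 + N2 = 633.
Substituting N2 = 633 - 1.33N1 into the first: N1(1 - 1.28·1.33) = 633 - 1.28·633.
So N1* = -177/-0.702 = 252, and then N2* = 633 - 1.33·252 = 297.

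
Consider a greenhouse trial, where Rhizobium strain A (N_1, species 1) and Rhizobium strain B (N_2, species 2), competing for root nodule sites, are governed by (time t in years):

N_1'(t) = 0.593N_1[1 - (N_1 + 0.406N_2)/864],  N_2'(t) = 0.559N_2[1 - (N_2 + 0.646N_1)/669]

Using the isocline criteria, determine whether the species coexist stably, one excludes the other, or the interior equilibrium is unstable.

Compare the nullcline intercepts: K1/α12 = 864/0.406 = 2130 > K2 = 669; K2/α21 = 669/0.646 = 1040 > K1 = 864.
Since both inequalities hold, each species can invade when rare, so the interior equilibrium is stable.

stable coexistence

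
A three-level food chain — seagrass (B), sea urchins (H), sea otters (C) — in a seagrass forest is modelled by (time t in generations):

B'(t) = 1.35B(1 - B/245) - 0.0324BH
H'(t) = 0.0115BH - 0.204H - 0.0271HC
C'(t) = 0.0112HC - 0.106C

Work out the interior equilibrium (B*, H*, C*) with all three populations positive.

From dC/dt = 0: 0.0112H* = 0.106, so H* = 9.46.
From dB/dt = 0: 1.35(1 - B*/245) = 0.0324·9.46, giving B* = 245·(1 - 0.227) = 189.
From dH/dt = 0: 0.0115·189 - 0.204 = 0.0271C*, so C* = 1.97/0.0271 = 72.8.

B* ≈ 189, H* ≈ 9.46, C* ≈ 72.8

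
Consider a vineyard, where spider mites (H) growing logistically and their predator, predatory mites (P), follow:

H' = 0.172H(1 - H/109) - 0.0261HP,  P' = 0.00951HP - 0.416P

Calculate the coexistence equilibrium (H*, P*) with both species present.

H* ≈ 43.7, P* ≈ 3.95

From dP/dt = 0 with P > 0: 0.00951H* = 0.416, so H* = 43.7.
Substitute into dH/dt = 0: 0.172(1 - 43.7/109) = 0.0261P*.
The bracket is 0.599, giving P* = 0.103/0.0261 = 3.95.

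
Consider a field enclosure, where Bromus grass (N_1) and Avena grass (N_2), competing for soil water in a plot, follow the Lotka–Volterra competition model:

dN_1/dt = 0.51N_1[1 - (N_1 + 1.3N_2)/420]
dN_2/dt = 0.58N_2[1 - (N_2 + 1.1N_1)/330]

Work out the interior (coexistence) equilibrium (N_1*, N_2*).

Setting both brackets to zero gives the nullclines N_1 + 1.3N_2 = 420 and 1.1N_1 + N_2 = 330.
Substituting N_2 = 330 - 1.1N_1 into the first: N_1(1 - 1.3·1.1) = 420 - 1.3·330.
So N_1* = -9/-0.43 = 20.9, and then N_2* = 330 - 1.1·20.9 = 307.

N_1* ≈ 20.9, N_2* ≈ 307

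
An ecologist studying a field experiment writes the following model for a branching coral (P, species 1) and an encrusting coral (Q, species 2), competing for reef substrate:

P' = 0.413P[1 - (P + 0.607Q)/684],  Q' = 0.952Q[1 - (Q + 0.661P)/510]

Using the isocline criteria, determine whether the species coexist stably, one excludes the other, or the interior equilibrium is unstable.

Compare the nullcline intercepts: K1/α12 = 684/0.607 = 1130 > K2 = 510; K2/α21 = 510/0.661 = 772 > K1 = 684.
Since both inequalities hold, each species can invade when rare, so the interior equilibrium is stable.

stable coexistence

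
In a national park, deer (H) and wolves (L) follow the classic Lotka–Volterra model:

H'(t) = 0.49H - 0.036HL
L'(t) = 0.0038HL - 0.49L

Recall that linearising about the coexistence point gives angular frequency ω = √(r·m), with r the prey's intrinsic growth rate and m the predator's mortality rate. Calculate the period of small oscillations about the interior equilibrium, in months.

T ≈ 12.8 months

Here r = 0.49 and m = 0.49, so r·m = 0.24.
ω = √0.24 = 0.49 per month, hence T = 2π/ω ≈ 12.8 months.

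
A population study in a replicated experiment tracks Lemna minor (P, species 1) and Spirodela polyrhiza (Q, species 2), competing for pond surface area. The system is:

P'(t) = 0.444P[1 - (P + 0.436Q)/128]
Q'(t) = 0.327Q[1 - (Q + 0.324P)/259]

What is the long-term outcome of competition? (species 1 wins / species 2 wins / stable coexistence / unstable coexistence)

stable coexistence

Compare the nullcline intercepts: K1/α12 = 128/0.436 = 294 > K2 = 259; K2/α21 = 259/0.324 = 799 > K1 = 128.
Since both inequalities hold, each species can invade when rare, so the interior equilibrium is stable.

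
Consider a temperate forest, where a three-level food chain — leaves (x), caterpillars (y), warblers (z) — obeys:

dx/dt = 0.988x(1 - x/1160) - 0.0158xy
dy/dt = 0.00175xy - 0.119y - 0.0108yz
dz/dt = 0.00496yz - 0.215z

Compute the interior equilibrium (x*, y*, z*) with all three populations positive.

From dz/dt = 0: 0.00496y* = 0.215, so y* = 43.3.
From dx/dt = 0: 0.988(1 - x*/1160) = 0.0158·43.3, giving x* = 1160·(1 - 0.693) = 356.
From dy/dt = 0: 0.00175·356 - 0.119 = 0.0108z*, so z* = 0.504/0.0108 = 46.6.

x* ≈ 356, y* ≈ 43.3, z* ≈ 46.6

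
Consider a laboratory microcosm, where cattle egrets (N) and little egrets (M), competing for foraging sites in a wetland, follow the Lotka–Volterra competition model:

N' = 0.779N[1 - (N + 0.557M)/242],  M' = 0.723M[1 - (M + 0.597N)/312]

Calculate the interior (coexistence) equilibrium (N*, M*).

N* ≈ 102, M* ≈ 251

Setting both brackets to zero gives the nullclines N + 0.557M = 242 and 0.597N + M = 312.
Substituting M = 312 - 0.597N into the first: N(1 - 0.557·0.597) = 242 - 0.557·312.
So N* = 68.2/0.667 = 102, and then M* = 312 - 0.597·102 = 251.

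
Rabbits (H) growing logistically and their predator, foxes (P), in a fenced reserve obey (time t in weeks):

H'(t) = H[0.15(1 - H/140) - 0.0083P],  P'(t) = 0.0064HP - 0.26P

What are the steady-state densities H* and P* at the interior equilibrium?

H* ≈ 40.6, P* ≈ 12.8

From dP/dt = 0 with P > 0: 0.0064H* = 0.26, so H* = 40.6.
Substitute into dH/dt = 0: 0.15(1 - 40.6/140) = 0.0083P*.
The bracket is 0.71, giving P* = 0.106/0.0083 = 12.8.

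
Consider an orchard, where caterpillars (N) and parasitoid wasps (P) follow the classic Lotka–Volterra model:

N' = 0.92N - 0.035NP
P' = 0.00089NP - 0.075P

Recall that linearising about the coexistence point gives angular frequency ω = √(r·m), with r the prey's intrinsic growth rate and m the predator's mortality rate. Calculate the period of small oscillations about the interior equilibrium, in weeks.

Here r = 0.92 and m = 0.075, so r·m = 0.069.
ω = √0.069 = 0.263 per week, hence T = 2π/ω ≈ 23.9 weeks.

T ≈ 23.9 weeks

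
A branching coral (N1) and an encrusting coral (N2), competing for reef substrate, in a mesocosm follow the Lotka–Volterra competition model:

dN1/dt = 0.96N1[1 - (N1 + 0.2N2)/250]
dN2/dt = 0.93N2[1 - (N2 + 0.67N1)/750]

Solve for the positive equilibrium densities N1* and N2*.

N1* ≈ 115, N2* ≈ 673

Setting both brackets to zero gives the nullclines N1 + 0.2N2 = 250 and 0.67N1 + N2 = 750.
Substituting N2 = 750 - 0.67N1 into the first: N1(1 - 0.2·0.67) = 250 - 0.2·750.
So N1* = 100/0.866 = 115, and then N2* = 750 - 0.67·115 = 673.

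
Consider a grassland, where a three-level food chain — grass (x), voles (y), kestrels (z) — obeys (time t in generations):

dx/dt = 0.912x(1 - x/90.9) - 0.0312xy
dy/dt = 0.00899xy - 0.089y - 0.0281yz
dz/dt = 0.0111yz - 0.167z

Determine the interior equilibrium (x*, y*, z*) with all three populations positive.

x* ≈ 44.1, y* ≈ 15, z* ≈ 10.9

From dz/dt = 0: 0.0111y* = 0.167, so y* = 15.
From dx/dt = 0: 0.912(1 - x*/90.9) = 0.0312·15, giving x* = 90.9·(1 - 0.515) = 44.1.
From dy/dt = 0: 0.00899·44.1 - 0.089 = 0.0281z*, so z* = 0.308/0.0281 = 10.9.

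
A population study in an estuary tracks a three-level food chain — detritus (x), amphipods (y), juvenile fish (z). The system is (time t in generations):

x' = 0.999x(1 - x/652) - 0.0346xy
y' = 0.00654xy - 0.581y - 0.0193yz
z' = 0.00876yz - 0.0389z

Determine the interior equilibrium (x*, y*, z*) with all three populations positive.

From dz/dt = 0: 0.00876y* = 0.0389, so y* = 4.44.
From dx/dt = 0: 0.999(1 - x*/652) = 0.0346·4.44, giving x* = 652·(1 - 0.154) = 552.
From dy/dt = 0: 0.00654·552 - 0.581 = 0.0193z*, so z* = 3.03/0.0193 = 157.

x* ≈ 552, y* ≈ 4.44, z* ≈ 157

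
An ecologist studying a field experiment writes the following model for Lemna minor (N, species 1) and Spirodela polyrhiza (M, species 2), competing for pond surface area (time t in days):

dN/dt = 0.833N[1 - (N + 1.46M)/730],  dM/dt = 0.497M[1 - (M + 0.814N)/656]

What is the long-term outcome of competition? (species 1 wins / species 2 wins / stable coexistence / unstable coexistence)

Compare the nullcline intercepts: K1/α12 = 730/1.46 = 500 < K2 = 656; K2/α21 = 656/0.814 = 806 > K1 = 730.
Since the inequalities point opposite ways, species 2 can invade but species 1 cannot.

species 2 excludes species 1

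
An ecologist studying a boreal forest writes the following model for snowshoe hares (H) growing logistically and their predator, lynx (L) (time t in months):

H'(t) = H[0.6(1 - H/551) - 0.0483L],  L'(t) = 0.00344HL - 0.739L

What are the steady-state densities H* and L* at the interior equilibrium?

From dL/dt = 0 with L > 0: 0.00344H* = 0.739, so H* = 215.
Substitute into dH/dt = 0: 0.6(1 - 215/551) = 0.0483L*.
The bracket is 0.61, giving L* = 0.366/0.0483 = 7.58.

H* ≈ 215, L* ≈ 7.58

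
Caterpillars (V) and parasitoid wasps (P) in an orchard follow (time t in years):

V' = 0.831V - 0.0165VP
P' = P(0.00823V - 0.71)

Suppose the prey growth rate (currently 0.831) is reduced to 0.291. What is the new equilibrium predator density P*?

P* ≈ 17.6

At the interior fixed point, setting dV/dt = 0 with V > 0 fixes P* = (prey growth rate)/(VP coefficient) — independent of the other coefficients.
With the change, P* = 0.291/0.0165 = 17.6; it falls from 50.4.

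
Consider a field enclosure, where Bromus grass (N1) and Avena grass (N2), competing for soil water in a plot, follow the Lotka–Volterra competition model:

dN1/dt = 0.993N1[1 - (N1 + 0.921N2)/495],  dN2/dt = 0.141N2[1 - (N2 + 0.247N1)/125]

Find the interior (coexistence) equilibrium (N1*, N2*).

Setting both brackets to zero gives the nullclines N1 + 0.921N2 = 495 and 0.247N1 + N2 = 125.
Substituting N2 = 125 - 0.247N1 into the first: N1(1 - 0.921·0.247) = 495 - 0.921·125.
So N1* = 380/0.773 = 492, and then N2* = 125 - 0.247·492 = 3.54.

N1* ≈ 492, N2* ≈ 3.54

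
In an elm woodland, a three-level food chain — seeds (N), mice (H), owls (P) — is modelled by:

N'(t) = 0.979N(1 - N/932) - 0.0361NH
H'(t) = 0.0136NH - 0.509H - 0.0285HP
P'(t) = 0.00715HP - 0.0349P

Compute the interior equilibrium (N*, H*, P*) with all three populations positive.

From dP/dt = 0: 0.00715H* = 0.0349, so H* = 4.88.
From dN/dt = 0: 0.979(1 - N*/932) = 0.0361·4.88, giving N* = 932·(1 - 0.18) = 764.
From dH/dt = 0: 0.0136·764 - 0.509 = 0.0285P*, so P* = 9.88/0.0285 = 347.

N* ≈ 764, H* ≈ 4.88, P* ≈ 347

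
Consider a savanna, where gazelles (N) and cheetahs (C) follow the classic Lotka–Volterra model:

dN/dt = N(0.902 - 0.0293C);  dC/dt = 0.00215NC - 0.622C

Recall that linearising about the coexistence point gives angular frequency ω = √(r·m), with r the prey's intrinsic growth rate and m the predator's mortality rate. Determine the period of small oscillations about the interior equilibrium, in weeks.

Here r = 0.902 and m = 0.622, so r·m = 0.561.
ω = √0.561 = 0.749 per week, hence T = 2π/ω ≈ 8.39 weeks.

T ≈ 8.39 weeks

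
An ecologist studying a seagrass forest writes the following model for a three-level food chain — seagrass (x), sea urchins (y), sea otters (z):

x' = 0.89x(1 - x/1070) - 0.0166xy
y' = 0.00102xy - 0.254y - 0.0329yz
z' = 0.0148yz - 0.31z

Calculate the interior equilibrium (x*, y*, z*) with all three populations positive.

x* ≈ 652, y* ≈ 20.9, z* ≈ 12.5

From dz/dt = 0: 0.0148y* = 0.31, so y* = 20.9.
From dx/dt = 0: 0.89(1 - x*/1070) = 0.0166·20.9, giving x* = 1070·(1 - 0.391) = 652.
From dy/dt = 0: 0.00102·652 - 0.254 = 0.0329z*, so z* = 0.411/0.0329 = 12.5.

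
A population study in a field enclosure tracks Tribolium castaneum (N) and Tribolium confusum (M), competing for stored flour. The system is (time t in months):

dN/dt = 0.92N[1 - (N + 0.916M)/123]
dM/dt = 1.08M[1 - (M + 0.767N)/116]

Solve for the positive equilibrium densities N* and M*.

N* ≈ 56.3, M* ≈ 72.8

Setting both brackets to zero gives the nullclines N + 0.916M = 123 and 0.767N + M = 116.
Substituting M = 116 - 0.767N into the first: N(1 - 0.916·0.767) = 123 - 0.916·116.
So N* = 16.7/0.297 = 56.3, and then M* = 116 - 0.767·56.3 = 72.8.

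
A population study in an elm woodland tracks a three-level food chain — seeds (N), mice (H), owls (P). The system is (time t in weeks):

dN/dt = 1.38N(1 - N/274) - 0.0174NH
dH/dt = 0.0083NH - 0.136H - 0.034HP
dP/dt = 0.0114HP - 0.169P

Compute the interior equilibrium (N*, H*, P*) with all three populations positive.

N* ≈ 223, H* ≈ 14.8, P* ≈ 50.4

From dP/dt = 0: 0.0114H* = 0.169, so H* = 14.8.
From dN/dt = 0: 1.38(1 - N*/274) = 0.0174·14.8, giving N* = 274·(1 - 0.187) = 223.
From dH/dt = 0: 0.0083·223 - 0.136 = 0.034P*, so P* = 1.71/0.034 = 50.4.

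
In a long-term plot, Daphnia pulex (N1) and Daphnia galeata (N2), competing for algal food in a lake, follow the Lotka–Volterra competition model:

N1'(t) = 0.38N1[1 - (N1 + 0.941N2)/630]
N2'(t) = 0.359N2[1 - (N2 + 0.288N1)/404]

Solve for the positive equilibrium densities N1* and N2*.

N1* ≈ 343, N2* ≈ 305

Setting both brackets to zero gives the nullclines N1 + 0.941N2 = 630 and 0.288N1 + N2 = 404.
Substituting N2 = 404 - 0.288N1 into the first: N1(1 - 0.941·0.288) = 630 - 0.941·404.
So N1* = 250/0.729 = 343, and then N2* = 404 - 0.288·343 = 305.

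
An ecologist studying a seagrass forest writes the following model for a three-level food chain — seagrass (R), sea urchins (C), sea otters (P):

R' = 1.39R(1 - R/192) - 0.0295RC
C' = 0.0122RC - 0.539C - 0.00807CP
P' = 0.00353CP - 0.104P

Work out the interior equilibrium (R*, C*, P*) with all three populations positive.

From dP/dt = 0: 0.00353C* = 0.104, so C* = 29.5.
From dR/dt = 0: 1.39(1 - R*/192) = 0.0295·29.5, giving R* = 192·(1 - 0.625) = 71.9.
From dC/dt = 0: 0.0122·71.9 - 0.539 = 0.00807P*, so P* = 0.339/0.00807 = 42.

R* ≈ 71.9, C* ≈ 29.5, P* ≈ 42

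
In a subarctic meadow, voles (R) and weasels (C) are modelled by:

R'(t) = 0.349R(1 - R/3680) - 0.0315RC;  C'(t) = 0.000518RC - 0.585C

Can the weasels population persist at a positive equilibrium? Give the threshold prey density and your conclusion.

The predator equation gives dC/dt > 0 only when R > 0.585/0.000518 = 1130.
Without the predator, R → K = 3680. Since 3680 > 1130, the predator can invade and persist.

Threshold R = 1130; K > 1130, so yes, the predator persists.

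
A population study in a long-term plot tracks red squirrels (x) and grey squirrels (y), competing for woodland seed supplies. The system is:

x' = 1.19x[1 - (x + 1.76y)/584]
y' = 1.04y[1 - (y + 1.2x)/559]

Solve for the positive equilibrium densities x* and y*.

x* ≈ 360, y* ≈ 128

Setting both brackets to zero gives the nullclines x + 1.76y = 584 and 1.2x + y = 559.
Substituting y = 559 - 1.2x into the first: x(1 - 1.76·1.2) = 584 - 1.76·559.
So x* = -400/-1.11 = 360, and then y* = 559 - 1.2·360 = 128.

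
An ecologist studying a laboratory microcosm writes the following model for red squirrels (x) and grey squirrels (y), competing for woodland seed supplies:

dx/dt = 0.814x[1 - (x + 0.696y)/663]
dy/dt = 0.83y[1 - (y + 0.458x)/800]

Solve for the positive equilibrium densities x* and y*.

x* ≈ 156, y* ≈ 729

Setting both brackets to zero gives the nullclines x + 0.696y = 663 and 0.458x + y = 800.
Substituting y = 800 - 0.458x into the first: x(1 - 0.696·0.458) = 663 - 0.696·800.
So x* = 106/0.681 = 156, and then y* = 800 - 0.458·156 = 729.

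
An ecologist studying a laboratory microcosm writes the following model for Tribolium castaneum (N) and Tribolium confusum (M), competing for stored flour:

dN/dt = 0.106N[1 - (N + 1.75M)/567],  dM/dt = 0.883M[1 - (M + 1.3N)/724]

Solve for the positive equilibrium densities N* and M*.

Setting both brackets to zero gives the nullclines N + 1.75M = 567 and 1.3N + M = 724.
Substituting M = 724 - 1.3N into the first: N(1 - 1.75·1.3) = 567 - 1.75·724.
So N* = -700/-1.27 = 549, and then M* = 724 - 1.3·549 = 10.3.

N* ≈ 549, M* ≈ 10.3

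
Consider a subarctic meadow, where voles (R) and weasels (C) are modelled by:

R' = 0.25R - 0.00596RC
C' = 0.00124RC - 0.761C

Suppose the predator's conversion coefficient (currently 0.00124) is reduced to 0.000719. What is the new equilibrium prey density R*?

R* ≈ 1060

At the interior fixed point, setting dC/dt = 0 with C > 0 fixes R* = (predator death rate)/(RC coefficient) — independent of the other coefficients.
With the change, R* = 0.761/0.000719 = 1060; it rises from 614.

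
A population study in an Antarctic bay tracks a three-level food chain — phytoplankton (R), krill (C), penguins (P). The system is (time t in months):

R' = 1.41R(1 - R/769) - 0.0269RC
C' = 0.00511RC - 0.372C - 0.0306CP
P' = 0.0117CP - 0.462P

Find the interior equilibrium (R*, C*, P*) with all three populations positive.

R* ≈ 190, C* ≈ 39.5, P* ≈ 19.5

From dP/dt = 0: 0.0117C* = 0.462, so C* = 39.5.
From dR/dt = 0: 1.41(1 - R*/769) = 0.0269·39.5, giving R* = 769·(1 - 0.753) = 190.
From dC/dt = 0: 0.00511·190 - 0.372 = 0.0306P*, so P* = 0.597/0.0306 = 19.5.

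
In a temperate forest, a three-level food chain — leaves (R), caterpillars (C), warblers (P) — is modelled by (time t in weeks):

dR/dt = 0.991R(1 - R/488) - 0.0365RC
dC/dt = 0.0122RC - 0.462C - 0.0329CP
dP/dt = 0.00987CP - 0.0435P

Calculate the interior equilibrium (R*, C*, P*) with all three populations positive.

R* ≈ 409, C* ≈ 4.41, P* ≈ 138

From dP/dt = 0: 0.00987C* = 0.0435, so C* = 4.41.
From dR/dt = 0: 0.991(1 - R*/488) = 0.0365·4.41, giving R* = 488·(1 - 0.162) = 409.
From dC/dt = 0: 0.0122·409 - 0.462 = 0.0329P*, so P* = 4.53/0.0329 = 138.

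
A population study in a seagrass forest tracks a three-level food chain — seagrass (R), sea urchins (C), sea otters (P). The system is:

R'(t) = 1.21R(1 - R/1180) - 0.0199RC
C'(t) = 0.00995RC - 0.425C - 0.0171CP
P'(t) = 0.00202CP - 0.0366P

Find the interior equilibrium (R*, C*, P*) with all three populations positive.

From dP/dt = 0: 0.00202C* = 0.0366, so C* = 18.1.
From dR/dt = 0: 1.21(1 - R*/1180) = 0.0199·18.1, giving R* = 1180·(1 - 0.298) = 828.
From dC/dt = 0: 0.00995·828 - 0.425 = 0.0171P*, so P* = 7.82/0.0171 = 457.

R* ≈ 828, C* ≈ 18.1, P* ≈ 457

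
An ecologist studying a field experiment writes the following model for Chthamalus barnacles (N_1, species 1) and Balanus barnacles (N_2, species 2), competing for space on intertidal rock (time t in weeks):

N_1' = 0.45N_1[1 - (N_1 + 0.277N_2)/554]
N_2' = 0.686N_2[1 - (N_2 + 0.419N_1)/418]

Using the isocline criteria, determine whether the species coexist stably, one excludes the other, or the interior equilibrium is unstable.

stable coexistence

Compare the nullcline intercepts: K1/α12 = 554/0.277 = 2000 > K2 = 418; K2/α21 = 418/0.419 = 998 > K1 = 554.
Since both inequalities hold, each species can invade when rare, so the interior equilibrium is stable.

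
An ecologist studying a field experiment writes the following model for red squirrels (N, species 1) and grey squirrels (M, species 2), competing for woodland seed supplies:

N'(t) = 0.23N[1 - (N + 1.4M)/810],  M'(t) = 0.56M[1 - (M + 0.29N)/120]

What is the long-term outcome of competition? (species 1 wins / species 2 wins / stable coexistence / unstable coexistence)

Compare the nullcline intercepts: K1/α12 = 810/1.4 = 579 > K2 = 120; K2/α21 = 120/0.29 = 414 < K1 = 810.
Since the inequalities point opposite ways, species 1 can invade but species 2 cannot.

species 1 excludes species 2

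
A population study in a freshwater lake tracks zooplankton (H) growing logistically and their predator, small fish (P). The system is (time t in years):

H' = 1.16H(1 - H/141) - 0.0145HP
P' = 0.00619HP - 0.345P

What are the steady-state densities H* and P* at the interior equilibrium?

From dP/dt = 0 with P > 0: 0.00619H* = 0.345, so H* = 55.7.
Substitute into dH/dt = 0: 1.16(1 - 55.7/141) = 0.0145P*.
The bracket is 0.605, giving P* = 0.701/0.0145 = 48.4.

H* ≈ 55.7, P* ≈ 48.4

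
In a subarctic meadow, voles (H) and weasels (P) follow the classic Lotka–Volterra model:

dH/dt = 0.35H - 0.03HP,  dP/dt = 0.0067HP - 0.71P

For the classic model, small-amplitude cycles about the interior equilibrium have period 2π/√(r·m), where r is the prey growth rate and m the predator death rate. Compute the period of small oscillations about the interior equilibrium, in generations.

T ≈ 12.6 generations

Here r = 0.35 and m = 0.71, so r·m = 0.248.
ω = √0.248 = 0.498 per generation, hence T = 2π/ω ≈ 12.6 generations.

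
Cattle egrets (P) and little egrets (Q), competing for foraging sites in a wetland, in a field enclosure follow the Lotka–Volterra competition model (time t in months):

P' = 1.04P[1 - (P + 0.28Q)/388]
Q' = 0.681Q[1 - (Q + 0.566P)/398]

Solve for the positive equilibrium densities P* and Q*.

Setting both brackets to zero gives the nullclines P + 0.28Q = 388 and 0.566P + Q = 398.
Substituting Q = 398 - 0.566P into the first: P(1 - 0.28·0.566) = 388 - 0.28·398.
So P* = 277/0.842 = 329, and then Q* = 398 - 0.566·329 = 212.

P* ≈ 329, Q* ≈ 212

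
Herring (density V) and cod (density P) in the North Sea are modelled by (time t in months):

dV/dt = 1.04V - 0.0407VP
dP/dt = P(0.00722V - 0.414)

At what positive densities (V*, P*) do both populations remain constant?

V* ≈ 57.3, P* ≈ 25.6

Set dP/dt = 0 with P > 0: 0.00722V - 0.414 = 0, so V* = 0.414/0.00722 = 57.3.
Set dV/dt = 0 with V > 0: 1.04 - 0.0407P = 0, so P* = 1.04/0.0407 = 25.6.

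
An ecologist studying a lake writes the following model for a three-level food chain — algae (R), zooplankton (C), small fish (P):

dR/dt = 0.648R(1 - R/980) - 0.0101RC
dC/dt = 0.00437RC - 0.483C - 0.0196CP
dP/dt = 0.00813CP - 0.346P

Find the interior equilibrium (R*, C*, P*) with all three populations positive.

R* ≈ 330, C* ≈ 42.6, P* ≈ 48.9

From dP/dt = 0: 0.00813C* = 0.346, so C* = 42.6.
From dR/dt = 0: 0.648(1 - R*/980) = 0.0101·42.6, giving R* = 980·(1 - 0.663) = 330.
From dC/dt = 0: 0.00437·330 - 0.483 = 0.0196P*, so P* = 0.959/0.0196 = 48.9.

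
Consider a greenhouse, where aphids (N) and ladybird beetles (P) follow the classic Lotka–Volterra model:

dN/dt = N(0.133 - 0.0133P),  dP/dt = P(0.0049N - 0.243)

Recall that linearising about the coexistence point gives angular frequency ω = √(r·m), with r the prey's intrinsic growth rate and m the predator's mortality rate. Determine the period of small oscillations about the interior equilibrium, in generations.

T ≈ 35 generations

Here r = 0.133 and m = 0.243, so r·m = 0.0323.
ω = √0.0323 = 0.18 per generation, hence T = 2π/ω ≈ 35 generations.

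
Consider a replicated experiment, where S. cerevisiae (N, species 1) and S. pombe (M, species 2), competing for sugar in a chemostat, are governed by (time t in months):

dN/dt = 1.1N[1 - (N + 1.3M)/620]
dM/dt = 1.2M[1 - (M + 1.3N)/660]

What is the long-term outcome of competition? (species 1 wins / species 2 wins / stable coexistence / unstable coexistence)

unstable coexistence (outcome depends on initial conditions)

Compare the nullcline intercepts: K1/α12 = 620/1.3 = 477 < K2 = 660; K2/α21 = 660/1.3 = 508 < K1 = 620.
Since both are reversed, neither can invade when rare; the interior point is a saddle.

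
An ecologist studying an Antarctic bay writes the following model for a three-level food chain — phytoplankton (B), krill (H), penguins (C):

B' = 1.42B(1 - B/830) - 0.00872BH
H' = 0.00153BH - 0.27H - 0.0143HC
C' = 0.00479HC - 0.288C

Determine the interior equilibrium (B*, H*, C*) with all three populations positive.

B* ≈ 524, H* ≈ 60.1, C* ≈ 37.1

From dC/dt = 0: 0.00479H* = 0.288, so H* = 60.1.
From dB/dt = 0: 1.42(1 - B*/830) = 0.00872·60.1, giving B* = 830·(1 - 0.369) = 524.
From dH/dt = 0: 0.00153·524 - 0.27 = 0.0143C*, so C* = 0.531/0.0143 = 37.1.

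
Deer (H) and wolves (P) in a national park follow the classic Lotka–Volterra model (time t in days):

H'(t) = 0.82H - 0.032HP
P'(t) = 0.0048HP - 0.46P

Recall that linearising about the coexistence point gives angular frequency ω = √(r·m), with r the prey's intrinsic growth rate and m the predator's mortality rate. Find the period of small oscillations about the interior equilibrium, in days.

Here r = 0.82 and m = 0.46, so r·m = 0.377.
ω = √0.377 = 0.614 per day, hence T = 2π/ω ≈ 10.2 days.

T ≈ 10.2 days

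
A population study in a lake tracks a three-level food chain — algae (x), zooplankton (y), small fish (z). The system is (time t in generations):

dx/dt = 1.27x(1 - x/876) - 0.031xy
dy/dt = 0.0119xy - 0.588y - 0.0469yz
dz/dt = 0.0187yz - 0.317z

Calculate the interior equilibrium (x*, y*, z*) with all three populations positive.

x* ≈ 514, y* ≈ 17, z* ≈ 118

From dz/dt = 0: 0.0187y* = 0.317, so y* = 17.
From dx/dt = 0: 1.27(1 - x*/876) = 0.031·17, giving x* = 876·(1 - 0.414) = 514.
From dy/dt = 0: 0.0119·514 - 0.588 = 0.0469z*, so z* = 5.52/0.0469 = 118.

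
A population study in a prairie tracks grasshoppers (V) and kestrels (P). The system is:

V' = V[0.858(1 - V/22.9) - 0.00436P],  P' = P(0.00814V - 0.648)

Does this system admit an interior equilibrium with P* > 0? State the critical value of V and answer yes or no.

Threshold V = 79.6; K < 79.6, so no, the predator goes extinct.

The predator equation gives dP/dt > 0 only when V > 0.648/0.00814 = 79.6.
Without the predator, V → K = 22.9. Since 22.9 < 79.6, the predator cannot invade.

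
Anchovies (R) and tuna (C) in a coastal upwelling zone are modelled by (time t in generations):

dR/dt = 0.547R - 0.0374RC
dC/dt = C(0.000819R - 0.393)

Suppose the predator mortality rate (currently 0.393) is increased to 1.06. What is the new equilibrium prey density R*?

R* ≈ 1290

At the interior fixed point, setting dC/dt = 0 with C > 0 fixes R* = (predator death rate)/(RC coefficient) — independent of the other coefficients.
With the change, R* = 1.06/0.000819 = 1290; it rises from 480.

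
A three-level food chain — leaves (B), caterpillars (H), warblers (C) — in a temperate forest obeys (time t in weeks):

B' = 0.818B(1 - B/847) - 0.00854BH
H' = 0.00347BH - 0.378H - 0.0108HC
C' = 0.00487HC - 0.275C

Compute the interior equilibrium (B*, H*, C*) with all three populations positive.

From dC/dt = 0: 0.00487H* = 0.275, so H* = 56.5.
From dB/dt = 0: 0.818(1 - B*/847) = 0.00854·56.5, giving B* = 847·(1 - 0.59) = 348.
From dH/dt = 0: 0.00347·348 - 0.378 = 0.0108C*, so C* = 0.828/0.0108 = 76.7.

B* ≈ 348, H* ≈ 56.5, C* ≈ 76.7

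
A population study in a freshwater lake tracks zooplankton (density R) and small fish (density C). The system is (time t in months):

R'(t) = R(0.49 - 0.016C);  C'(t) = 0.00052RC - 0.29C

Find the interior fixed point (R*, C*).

R* ≈ 558, C* ≈ 30.6

Set dC/dt = 0 with C > 0: 0.00052R - 0.29 = 0, so R* = 0.29/0.00052 = 558.
Set dR/dt = 0 with R > 0: 0.49 - 0.016C = 0, so C* = 0.49/0.016 = 30.6.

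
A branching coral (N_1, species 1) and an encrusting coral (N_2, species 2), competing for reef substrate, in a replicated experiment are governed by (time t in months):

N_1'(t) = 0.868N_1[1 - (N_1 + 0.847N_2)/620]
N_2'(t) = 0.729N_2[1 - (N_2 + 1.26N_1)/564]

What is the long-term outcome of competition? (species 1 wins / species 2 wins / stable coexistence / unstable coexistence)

Compare the nullcline intercepts: K1/α12 = 620/0.847 = 732 > K2 = 564; K2/α21 = 564/1.26 = 448 < K1 = 620.
Since the inequalities point opposite ways, species 1 can invade but species 2 cannot.

species 1 excludes species 2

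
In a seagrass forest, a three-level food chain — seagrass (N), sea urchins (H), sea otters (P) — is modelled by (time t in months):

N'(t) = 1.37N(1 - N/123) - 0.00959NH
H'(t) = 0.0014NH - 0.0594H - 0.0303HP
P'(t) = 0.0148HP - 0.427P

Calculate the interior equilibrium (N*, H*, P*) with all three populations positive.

From dP/dt = 0: 0.0148H* = 0.427, so H* = 28.9.
From dN/dt = 0: 1.37(1 - N*/123) = 0.00959·28.9, giving N* = 123·(1 - 0.202) = 98.2.
From dH/dt = 0: 0.0014·98.2 - 0.0594 = 0.0303P*, so P* = 0.078/0.0303 = 2.58.

N* ≈ 98.2, H* ≈ 28.9, P* ≈ 2.58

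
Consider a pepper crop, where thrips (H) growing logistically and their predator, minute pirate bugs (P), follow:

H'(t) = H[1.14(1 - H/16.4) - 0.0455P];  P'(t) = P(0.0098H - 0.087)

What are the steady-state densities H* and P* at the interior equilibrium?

From dP/dt = 0 with P > 0: 0.0098H* = 0.087, so H* = 8.88.
Substitute into dH/dt = 0: 1.14(1 - 8.88/16.4) = 0.0455P*.
The bracket is 0.459, giving P* = 0.523/0.0455 = 11.5.

H* ≈ 8.88, P* ≈ 11.5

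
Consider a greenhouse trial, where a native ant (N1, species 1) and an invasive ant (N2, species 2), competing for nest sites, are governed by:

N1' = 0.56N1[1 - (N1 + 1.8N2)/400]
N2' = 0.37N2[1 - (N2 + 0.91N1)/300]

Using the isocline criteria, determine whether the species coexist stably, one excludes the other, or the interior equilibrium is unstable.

Compare the nullcline intercepts: K1/α12 = 400/1.8 = 222 < K2 = 300; K2/α21 = 300/0.91 = 330 < K1 = 400.
Since both are reversed, neither can invade when rare; the interior point is a saddle.

unstable coexistence (outcome depends on initial conditions)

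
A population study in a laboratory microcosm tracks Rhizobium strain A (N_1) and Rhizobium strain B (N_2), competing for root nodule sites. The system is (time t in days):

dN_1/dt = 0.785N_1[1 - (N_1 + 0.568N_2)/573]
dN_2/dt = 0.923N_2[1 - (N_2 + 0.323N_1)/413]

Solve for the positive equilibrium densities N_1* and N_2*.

Setting both brackets to zero gives the nullclines N_1 + 0.568N_2 = 573 and 0.323N_1 + N_2 = 413.
Substituting N_2 = 413 - 0.323N_1 into the first: N_1(1 - 0.568·0.323) = 573 - 0.568·413.
So N_1* = 338/0.817 = 414, and then N_2* = 413 - 0.323·414 = 279.

N_1* ≈ 414, N_2* ≈ 279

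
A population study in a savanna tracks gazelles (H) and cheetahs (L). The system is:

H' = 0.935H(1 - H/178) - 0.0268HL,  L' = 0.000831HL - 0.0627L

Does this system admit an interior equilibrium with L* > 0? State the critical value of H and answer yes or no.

The predator equation gives dL/dt > 0 only when H > 0.0627/0.000831 = 75.5.
Without the predator, H → K = 178. Since 178 > 75.5, the predator can invade and persist.

Threshold H = 75.5; K > 75.5, so yes, the predator persists.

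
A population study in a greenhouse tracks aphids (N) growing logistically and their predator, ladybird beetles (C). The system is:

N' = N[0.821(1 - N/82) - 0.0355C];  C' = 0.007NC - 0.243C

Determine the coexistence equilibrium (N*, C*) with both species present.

N* ≈ 34.7, C* ≈ 13.3

From dC/dt = 0 with C > 0: 0.007N* = 0.243, so N* = 34.7.
Substitute into dN/dt = 0: 0.821(1 - 34.7/82) = 0.0355C*.
The bracket is 0.577, giving C* = 0.473/0.0355 = 13.3.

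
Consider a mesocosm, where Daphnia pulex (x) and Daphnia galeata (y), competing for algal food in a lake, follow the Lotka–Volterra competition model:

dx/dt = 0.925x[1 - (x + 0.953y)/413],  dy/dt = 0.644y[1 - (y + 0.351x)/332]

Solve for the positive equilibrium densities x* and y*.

x* ≈ 145, y* ≈ 281

Setting both brackets to zero gives the nullclines x + 0.953y = 413 and 0.351x + y = 332.
Substituting y = 332 - 0.351x into the first: x(1 - 0.953·0.351) = 413 - 0.953·332.
So x* = 96.6/0.665 = 145, and then y* = 332 - 0.351·145 = 281.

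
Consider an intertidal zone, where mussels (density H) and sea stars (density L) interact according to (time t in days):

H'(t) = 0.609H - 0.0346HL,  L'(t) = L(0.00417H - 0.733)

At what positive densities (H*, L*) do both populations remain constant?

Set dL/dt = 0 with L > 0: 0.00417H - 0.733 = 0, so H* = 0.733/0.00417 = 176.
Set dH/dt = 0 with H > 0: 0.609 - 0.0346L = 0, so L* = 0.609/0.0346 = 17.6.

H* ≈ 176, L* ≈ 17.6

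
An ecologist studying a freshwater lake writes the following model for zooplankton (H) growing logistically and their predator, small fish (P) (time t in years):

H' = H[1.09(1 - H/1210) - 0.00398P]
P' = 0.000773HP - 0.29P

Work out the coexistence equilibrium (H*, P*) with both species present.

H* ≈ 375, P* ≈ 189

From dP/dt = 0 with P > 0: 0.000773H* = 0.29, so H* = 375.
Substitute into dH/dt = 0: 1.09(1 - 375/1210) = 0.00398P*.
The bracket is 0.69, giving P* = 0.752/0.00398 = 189.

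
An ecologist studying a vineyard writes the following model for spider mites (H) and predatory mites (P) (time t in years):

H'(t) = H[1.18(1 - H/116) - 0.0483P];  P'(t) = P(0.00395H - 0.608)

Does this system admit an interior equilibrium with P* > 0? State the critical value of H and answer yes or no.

The predator equation gives dP/dt > 0 only when H > 0.608/0.00395 = 154.
Without the predator, H → K = 116. Since 116 < 154, the predator cannot invade.

Threshold H = 154; K < 154, so no, the predator goes extinct.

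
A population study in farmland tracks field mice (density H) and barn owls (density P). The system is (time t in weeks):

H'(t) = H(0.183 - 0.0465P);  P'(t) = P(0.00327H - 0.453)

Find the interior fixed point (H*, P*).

Set dP/dt = 0 with P > 0: 0.00327H - 0.453 = 0, so H* = 0.453/0.00327 = 139.
Set dH/dt = 0 with H > 0: 0.183 - 0.0465P = 0, so P* = 0.183/0.0465 = 3.94.

H* ≈ 139, P* ≈ 3.94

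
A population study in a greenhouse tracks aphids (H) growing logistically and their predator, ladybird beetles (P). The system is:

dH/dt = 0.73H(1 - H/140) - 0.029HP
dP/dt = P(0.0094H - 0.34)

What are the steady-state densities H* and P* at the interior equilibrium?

H* ≈ 36.2, P* ≈ 18.7

From dP/dt = 0 with P > 0: 0.0094H* = 0.34, so H* = 36.2.
Substitute into dH/dt = 0: 0.73(1 - 36.2/140) = 0.029P*.
The bracket is 0.742, giving P* = 0.541/0.029 = 18.7.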